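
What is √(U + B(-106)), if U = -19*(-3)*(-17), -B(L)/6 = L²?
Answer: I*√68385 ≈ 261.51*I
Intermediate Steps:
B(L) = -6*L²
U = -969 (U = 57*(-17) = -969)
√(U + B(-106)) = √(-969 - 6*(-106)²) = √(-969 - 6*11236) = √(-969 - 67416) = √(-68385) = I*√68385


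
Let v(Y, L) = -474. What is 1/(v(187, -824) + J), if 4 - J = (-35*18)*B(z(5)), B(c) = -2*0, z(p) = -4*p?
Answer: -1/470 ≈ -0.0021277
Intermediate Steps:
B(c) = 0
J = 4 (J = 4 - (-35*18)*0 = 4 - (-630)*0 = 4 - 1*0 = 4 + 0 = 4)
1/(v(187, -824) + J) = 1/(-474 + 4) = 1/(-470) = -1/470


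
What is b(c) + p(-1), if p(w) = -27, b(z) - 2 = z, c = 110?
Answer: 85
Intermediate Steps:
b(z) = 2 + z
b(c) + p(-1) = (2 + 110) - 27 = 112 - 27 = 85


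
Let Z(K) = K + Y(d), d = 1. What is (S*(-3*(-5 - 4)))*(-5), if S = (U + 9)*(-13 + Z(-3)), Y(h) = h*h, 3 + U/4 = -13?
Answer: -111375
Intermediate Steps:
U = -64 (U = -12 + 4*(-13) = -12 - 52 = -64)
Y(h) = h**2
Z(K) = 1 + K (Z(K) = K + 1**2 = K + 1 = 1 + K)
S = 825 (S = (-64 + 9)*(-13 + (1 - 3)) = -55*(-13 - 2) = -55*(-15) = 825)
(S*(-3*(-5 - 4)))*(-5) = (825*(-3*(-5 - 4)))*(-5) = (825*(-3*(-9)))*(-5) = (825*27)*(-5) = 22275*(-5) = -111375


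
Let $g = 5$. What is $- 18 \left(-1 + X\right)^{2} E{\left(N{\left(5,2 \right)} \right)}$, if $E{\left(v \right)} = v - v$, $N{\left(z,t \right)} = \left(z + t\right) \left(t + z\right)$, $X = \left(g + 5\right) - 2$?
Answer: $0$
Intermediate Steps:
$X = 8$ ($X = \left(5 + 5\right) - 2 = 10 - 2 = 8$)
$N{\left(z,t \right)} = \left(t + z\right)^{2}$ ($N{\left(z,t \right)} = \left(t + z\right) \left(t + z\right) = \left(t + z\right)^{2}$)
$E{\left(v \right)} = 0$
$- 18 \left(-1 + X\right)^{2} E{\left(N{\left(5,2 \right)} \right)} = - 18 \left(-1 + 8\right)^{2} \cdot 0 = - 18 \cdot 7^{2} \cdot 0 = \left(-18\right) 49 \cdot 0 = \left(-882\right) 0 = 0$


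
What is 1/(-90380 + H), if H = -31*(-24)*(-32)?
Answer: -1/114188 ≈ -8.7575e-6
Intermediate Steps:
H = -23808 (H = 744*(-32) = -23808)
1/(-90380 + H) = 1/(-90380 - 23808) = 1/(-114188) = -1/114188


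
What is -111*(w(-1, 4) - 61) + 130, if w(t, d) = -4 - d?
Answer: 7789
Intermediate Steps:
-111*(w(-1, 4) - 61) + 130 = -111*((-4 - 1*4) - 61) + 130 = -111*((-4 - 4) - 61) + 130 = -111*(-8 - 61) + 130 = -111*(-69) + 130 = 7659 + 130 = 7789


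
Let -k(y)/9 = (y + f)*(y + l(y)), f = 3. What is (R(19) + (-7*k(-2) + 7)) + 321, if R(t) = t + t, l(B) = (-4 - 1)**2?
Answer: 1815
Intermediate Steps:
l(B) = 25 (l(B) = (-5)**2 = 25)
k(y) = -9*(3 + y)*(25 + y) (k(y) = -9*(y + 3)*(y + 25) = -9*(3 + y)*(25 + y))
R(t) = 2*t
(R(19) + (-7*k(-2) + 7)) + 321 = (2*19 + (-7*(-675 - 252*(-2) - 9*(-2)**2) + 7)) + 321 = (38 + (-7*(-675 + 504 - 9*4) + 7)) + 321 = (38 + (-7*(-675 + 504 - 36) + 7)) + 321 = (38 + (-7*(-207) + 7)) + 321 = (38 + (1449 + 7)) + 321 = (38 + 1456) + 321 = 1494 + 321 = 1815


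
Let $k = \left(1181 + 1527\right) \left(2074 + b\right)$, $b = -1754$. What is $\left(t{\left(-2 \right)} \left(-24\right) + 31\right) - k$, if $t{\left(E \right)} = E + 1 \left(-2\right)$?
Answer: $-866433$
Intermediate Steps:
$t{\left(E \right)} = -2 + E$ ($t{\left(E \right)} = E - 2 = -2 + E$)
$k = 866560$ ($k = \left(1181 + 1527\right) \left(2074 - 1754\right) = 2708 \cdot 320 = 866560$)
$\left(t{\left(-2 \right)} \left(-24\right) + 31\right) - k = \left(\left(-2 - 2\right) \left(-24\right) + 31\right) - 866560 = \left(\left(-4\right) \left(-24\right) + 31\right) - 866560 = \left(96 + 31\right) - 866560 = 127 - 866560 = -866433$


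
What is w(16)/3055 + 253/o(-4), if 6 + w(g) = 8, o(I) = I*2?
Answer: -772899/24440 ≈ -31.624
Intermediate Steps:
o(I) = 2*I
w(g) = 2 (w(g) = -6 + 8 = 2)
w(16)/3055 + 253/o(-4) = 2/3055 + 253/((2*(-4))) = 2*(1/3055) + 253/(-8) = 2/3055 + 253*(-⅛) = 2/3055 - 253/8 = -772899/24440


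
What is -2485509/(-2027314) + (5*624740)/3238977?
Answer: 14383227226093/6566423417778 ≈ 2.1904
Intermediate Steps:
-2485509/(-2027314) + (5*624740)/3238977 = -2485509*(-1/2027314) + 3123700*(1/3238977) = 2485509/2027314 + 3123700/3238977 = 14383227226093/6566423417778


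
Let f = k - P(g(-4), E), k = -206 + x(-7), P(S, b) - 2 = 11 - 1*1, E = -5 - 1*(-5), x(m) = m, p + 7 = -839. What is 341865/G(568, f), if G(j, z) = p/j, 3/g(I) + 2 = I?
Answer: -10787740/47 ≈ -2.2953e+5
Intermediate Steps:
p = -846 (p = -7 - 839 = -846)
g(I) = 3/(-2 + I)
E = 0 (E = -5 + 5 = 0)
P(S, b) = 12 (P(S, b) = 2 + (11 - 1*1) = 2 + (11 - 1) = 2 + 10 = 12)
k = -213 (k = -206 - 7 = -213)
f = -225 (f = -213 - 1*12 = -213 - 12 = -225)
G(j, z) = -846/j
341865/G(568, f) = 341865/((-846/568)) = 341865/((-846*1/568)) = 341865/(-423/284) = 341865*(-284/423) = -10787740/47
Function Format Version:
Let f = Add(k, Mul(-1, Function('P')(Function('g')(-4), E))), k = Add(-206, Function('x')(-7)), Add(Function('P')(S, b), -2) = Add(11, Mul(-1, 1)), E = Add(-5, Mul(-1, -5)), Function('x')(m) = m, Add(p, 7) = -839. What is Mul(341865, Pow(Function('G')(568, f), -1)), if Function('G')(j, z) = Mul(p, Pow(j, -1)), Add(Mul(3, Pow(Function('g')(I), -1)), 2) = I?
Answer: Rational(-10787740, 47) ≈ -2.2953e+5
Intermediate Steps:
p = -846 (p = Add(-7, -839) = -846)
Function('g')(I) = Mul(3, Pow(Add(-2, I), -1))
E = 0 (E = Add(-5, 5) = 0)
Function('P')(S, b) = 12 (Function('P')(S, b) = Add(2, Add(11, Mul(-1, 1))) = Add(2, Add(11, -1)) = Add(2, 10) = 12)
k = -213 (k = Add(-206, -7) = -213)
f = -225 (f = Add(-213, Mul(-1, 12)) = Add(-213, -12) = -225)
Function('G')(j, z) = Mul(-846, Pow(j, -1))
Mul(341865, Pow(Function('G')(568, f), -1)) = Mul(341865, Pow(Mul(-846, Pow(568, -1)), -1)) = Mul(341865, Pow(Mul(-846, Rational(1, 568)), -1)) = Mul(341865, Pow(Rational(-423, 284), -1)) = Mul(341865, Rational(-284, 423)) = Rational(-10787740, 47)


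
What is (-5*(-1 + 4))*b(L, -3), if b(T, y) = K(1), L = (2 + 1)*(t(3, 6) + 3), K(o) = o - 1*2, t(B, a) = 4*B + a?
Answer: 15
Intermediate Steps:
t(B, a) = a + 4*B
K(o) = -2 + o (K(o) = o - 2 = -2 + o)
L = 63 (L = (2 + 1)*((6 + 4*3) + 3) = 3*((6 + 12) + 3) = 3*(18 + 3) = 3*21 = 63)
b(T, y) = -1 (b(T, y) = -2 + 1 = -1)
(-5*(-1 + 4))*b(L, -3) = -5*(-1 + 4)*(-1) = -5*3*(-1) = -15*(-1) = 15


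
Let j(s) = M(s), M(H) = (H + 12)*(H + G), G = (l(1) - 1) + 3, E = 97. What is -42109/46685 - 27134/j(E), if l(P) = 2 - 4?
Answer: -1711969247/493600505 ≈ -3.4683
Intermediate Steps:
l(P) = -2
G = 0 (G = (-2 - 1) + 3 = -3 + 3 = 0)
M(H) = H*(12 + H) (M(H) = (H + 12)*(H + 0) = (12 + H)*H = H*(12 + H))
j(s) = s*(12 + s)
-42109/46685 - 27134/j(E) = -42109/46685 - 27134*1/(97*(12 + 97)) = -42109*1/46685 - 27134/(97*109) = -42109/46685 - 27134/10573 = -1711969247/493600505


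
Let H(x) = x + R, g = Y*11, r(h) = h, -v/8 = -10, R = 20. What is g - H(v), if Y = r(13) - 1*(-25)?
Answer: 318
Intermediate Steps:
v = 80 (v = -8*(-10) = 80)
Y = 38 (Y = 13 - 1*(-25) = 13 + 25 = 38)
g = 418 (g = 38*11 = 418)
H(x) = 20 + x (H(x) = x + 20 = 20 + x)
g - H(v) = 418 - (20 + 80) = 418 - 1*100 = 418 - 100 = 318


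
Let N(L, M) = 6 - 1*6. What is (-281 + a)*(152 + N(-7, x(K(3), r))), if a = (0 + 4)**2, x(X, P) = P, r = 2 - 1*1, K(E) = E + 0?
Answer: -40280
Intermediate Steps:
K(E) = E
r = 1 (r = 2 - 1 = 1)
a = 16 (a = 4**2 = 16)
N(L, M) = 0 (N(L, M) = 6 - 6 = 0)
(-281 + a)*(152 + N(-7, x(K(3), r))) = (-281 + 16)*(152 + 0) = -265*152 = -40280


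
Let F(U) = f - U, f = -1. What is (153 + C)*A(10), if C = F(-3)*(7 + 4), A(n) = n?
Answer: 1750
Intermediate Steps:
F(U) = -1 - U
C = 22 (C = (-1 - 1*(-3))*(7 + 4) = (-1 + 3)*11 = 2*11 = 22)
(153 + C)*A(10) = (153 + 22)*10 = 175*10 = 1750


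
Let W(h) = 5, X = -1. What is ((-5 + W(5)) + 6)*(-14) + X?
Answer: -85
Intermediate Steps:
((-5 + W(5)) + 6)*(-14) + X = ((-5 + 5) + 6)*(-14) - 1 = (0 + 6)*(-14) - 1 = 6*(-14) - 1 = -84 - 1 = -85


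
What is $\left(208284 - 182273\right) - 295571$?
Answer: $-269560$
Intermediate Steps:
$\left(208284 - 182273\right) - 295571 = 26011 - 295571 = -269560$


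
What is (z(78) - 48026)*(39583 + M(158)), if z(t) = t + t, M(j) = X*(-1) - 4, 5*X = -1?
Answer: -1894656304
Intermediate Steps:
X = -⅕ (X = (⅕)*(-1) = -⅕ ≈ -0.20000)
M(j) = -19/5 (M(j) = -⅕*(-1) - 4 = ⅕ - 4 = -19/5)
z(t) = 2*t
(z(78) - 48026)*(39583 + M(158)) = (2*78 - 48026)*(39583 - 19/5) = (156 - 48026)*(197896/5) = -47870*197896/5 = -1894656304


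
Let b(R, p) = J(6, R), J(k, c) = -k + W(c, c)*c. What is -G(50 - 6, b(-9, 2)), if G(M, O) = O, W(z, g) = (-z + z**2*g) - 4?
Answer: -6510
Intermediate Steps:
W(z, g) = -4 - z + g*z**2 (W(z, g) = (-z + g*z**2) - 4 = -4 - z + g*z**2)
J(k, c) = -k + c*(-4 + c**3 - c) (J(k, c) = -k + (-4 - c + c*c**2)*c = -k + (-4 - c + c**3)*c = -k + (-4 + c**3 - c)*c = -k + c*(-4 + c**3 - c))
b(R, p) = -6 - R*(4 + R - R**3) (b(R, p) = -1*6 - R*(4 + R - R**3) = -6 - R*(4 + R - R**3))
-G(50 - 6, b(-9, 2)) = -(-6 - 1*(-9)*(4 - 9 - 1*(-9)**3)) = -(-6 - 1*(-9)*(4 - 9 - 1*(-729))) = -(-6 - 1*(-9)*(4 - 9 + 729)) = -(-6 - 1*(-9)*724) = -(-6 + 6516) = -1*6510 = -6510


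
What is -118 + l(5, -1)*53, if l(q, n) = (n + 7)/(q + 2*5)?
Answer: -484/5 ≈ -96.800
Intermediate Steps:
l(q, n) = (7 + n)/(10 + q) (l(q, n) = (7 + n)/(q + 10) = (7 + n)/(10 + q))
-118 + l(5, -1)*53 = -118 + ((7 - 1)/(10 + 5))*53 = -118 + (6/15)*53 = -118 + ((1/15)*6)*53 = -118 + (⅖)*53 = -118 + 106/5 = -484/5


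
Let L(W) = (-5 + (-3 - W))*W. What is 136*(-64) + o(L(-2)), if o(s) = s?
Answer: -8692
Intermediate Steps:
L(W) = W*(-8 - W) (L(W) = (-8 - W)*W = W*(-8 - W))
136*(-64) + o(L(-2)) = 136*(-64) - 1*(-2)*(8 - 2) = -8704 - 1*(-2)*6 = -8704 + 12 = -8692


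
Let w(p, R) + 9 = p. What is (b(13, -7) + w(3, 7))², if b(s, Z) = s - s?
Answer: 36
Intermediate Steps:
b(s, Z) = 0
w(p, R) = -9 + p
(b(13, -7) + w(3, 7))² = (0 + (-9 + 3))² = (0 - 6)² = (-6)² = 36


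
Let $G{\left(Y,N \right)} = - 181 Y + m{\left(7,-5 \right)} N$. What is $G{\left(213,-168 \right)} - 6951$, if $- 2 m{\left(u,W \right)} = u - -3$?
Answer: $-44664$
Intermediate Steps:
$m{\left(u,W \right)} = - \frac{3}{2} - \frac{u}{2}$ ($m{\left(u,W \right)} = - \frac{u - -3}{2} = - \frac{u + 3}{2} = - \frac{3 + u}{2} = - \frac{3}{2} - \frac{u}{2}$)
$G{\left(Y,N \right)} = - 181 Y - 5 N$ ($G{\left(Y,N \right)} = - 181 Y + \left(- \frac{3}{2} - \frac{7}{2}\right) N = - 181 Y - 5 N$)
$G{\left(213,-168 \right)} - 6951 = \left(\left(-181\right) 213 - -840\right) - 6951 = \left(-38553 + 840\right) - 6951 = -37713 - 6951 = -44664$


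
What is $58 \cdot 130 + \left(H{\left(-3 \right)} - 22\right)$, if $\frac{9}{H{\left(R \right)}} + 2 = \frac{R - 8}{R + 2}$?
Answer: $7519$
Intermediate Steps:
$H{\left(R \right)} = \frac{9}{-2 + \frac{-8 + R}{2 + R}}$ ($H{\left(R \right)} = \frac{9}{-2 + \frac{R - 8}{R + 2}} = \frac{9}{-2 + \frac{-8 + R}{2 + R}}$)
$58 \cdot 130 + \left(H{\left(-3 \right)} - 22\right) = 58 \cdot 130 - \left(22 - \frac{9 \left(-2 - -3\right)}{12 - 3}\right) = 7540 - \left(22 - \frac{9 \left(-2 + 3\right)}{9}\right) = 7540 - \left(22 - 1\right) = 7540 + \left(1 - 22\right) = 7540 - 21 = 7519$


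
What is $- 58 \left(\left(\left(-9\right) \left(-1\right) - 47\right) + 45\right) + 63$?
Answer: $-343$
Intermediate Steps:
$- 58 \left(\left(\left(-9\right) \left(-1\right) - 47\right) + 45\right) + 63 = - 58 \left(\left(9 - 47\right) + 45\right) + 63 = - 58 \left(-38 + 45\right) + 63 = \left(-58\right) 7 + 63 = -406 + 63 = -343$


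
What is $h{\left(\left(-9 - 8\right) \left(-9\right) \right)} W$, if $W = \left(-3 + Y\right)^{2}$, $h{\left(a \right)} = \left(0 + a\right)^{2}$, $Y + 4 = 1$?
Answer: $842724$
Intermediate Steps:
$Y = -3$ ($Y = -4 + 1 = -3$)
$h{\left(a \right)} = a^{2}$
$W = 36$ ($W = \left(-3 - 3\right)^{2} = \left(-6\right)^{2} = 36$)
$h{\left(\left(-9 - 8\right) \left(-9\right) \right)} W = \left(\left(-9 - 8\right) \left(-9\right)\right)^{2} \cdot 36 = \left(\left(-17\right) \left(-9\right)\right)^{2} \cdot 36 = 153^{2} \cdot 36 = 23409 \cdot 36 = 842724$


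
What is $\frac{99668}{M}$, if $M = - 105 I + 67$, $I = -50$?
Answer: $\frac{99668}{5317} \approx 18.745$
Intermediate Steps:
$M = 5317$ ($M = \left(-105\right) \left(-50\right) + 67 = 5250 + 67 = 5317$)
$\frac{99668}{M} = \frac{99668}{5317}$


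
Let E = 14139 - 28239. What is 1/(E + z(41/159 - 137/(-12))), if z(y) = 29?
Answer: -1/14071 ≈ -7.1068e-5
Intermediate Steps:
E = -14100
1/(E + z(41/159 - 137/(-12))) = 1/(-14100 + 29) = 1/(-14071) = -1/14071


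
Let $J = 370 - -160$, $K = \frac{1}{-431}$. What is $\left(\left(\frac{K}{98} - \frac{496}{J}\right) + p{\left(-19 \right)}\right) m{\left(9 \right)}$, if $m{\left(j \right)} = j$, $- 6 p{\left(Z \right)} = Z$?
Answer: $\frac{112362447}{5596535} \approx 20.077$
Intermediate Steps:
$p{\left(Z \right)} = - \frac{Z}{6}$
$K = - \frac{1}{431} \approx -0.0023202$
$J = 530$ ($J = 370 + 160 = 530$)
$\left(\left(\frac{K}{98} - \frac{496}{J}\right) + p{\left(-19 \right)}\right) m{\left(9 \right)} = \left(\left(- \frac{1}{431 \cdot 98} - \frac{496}{530}\right) - - \frac{19}{6}\right) 9 = \left(\left(\left(- \frac{1}{431}\right) \frac{1}{98} - \frac{248}{265}\right) + \frac{19}{6}\right) 9 = \left(\left(- \frac{1}{42238} - \frac{248}{265}\right) + \frac{19}{6}\right) 9 = \left(- \frac{10475289}{11193070} + \frac{19}{6}\right) 9 = \frac{37454149}{16789605} \cdot 9 = \frac{112362447}{5596535}$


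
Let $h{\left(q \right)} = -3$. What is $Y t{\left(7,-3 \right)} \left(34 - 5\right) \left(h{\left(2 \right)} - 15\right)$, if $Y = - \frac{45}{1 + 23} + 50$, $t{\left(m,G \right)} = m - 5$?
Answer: $- \frac{100485}{2} \approx -50243.0$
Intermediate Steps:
$t{\left(m,G \right)} = -5 + m$ ($t{\left(m,G \right)} = m - 5 = -5 + m$)
$Y = \frac{385}{8}$ ($Y = - \frac{45}{24} + 50 = \left(-45\right) \frac{1}{24} + 50 = - \frac{15}{8} + 50 = \frac{385}{8} \approx 48.125$)
$Y t{\left(7,-3 \right)} \left(34 - 5\right) \left(h{\left(2 \right)} - 15\right) = \frac{385 \left(-5 + 7\right)}{8} \left(34 - 5\right) \left(-3 - 15\right) = \frac{385}{8} \cdot 2 \cdot 29 \left(-18\right) = \frac{385}{4} \left(-522\right) = - \frac{100485}{2}$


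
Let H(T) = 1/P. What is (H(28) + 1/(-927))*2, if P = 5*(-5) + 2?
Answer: -1900/21321 ≈ -0.089114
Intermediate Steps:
P = -23 (P = -25 + 2 = -23)
H(T) = -1/23 (H(T) = 1/(-23) = -1/23)
(H(28) + 1/(-927))*2 = (-1/23 + 1/(-927))*2 = (-1/23 - 1/927)*2 = -950/21321*2 = -1900/21321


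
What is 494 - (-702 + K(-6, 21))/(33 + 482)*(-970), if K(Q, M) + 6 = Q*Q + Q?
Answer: -80650/103 ≈ -783.01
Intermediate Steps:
K(Q, M) = -6 + Q + Q² (K(Q, M) = -6 + (Q*Q + Q) = -6 + (Q² + Q) = -6 + (Q + Q²) = -6 + Q + Q²)
494 - (-702 + K(-6, 21))/(33 + 482)*(-970) = 494 - (-702 + (-6 - 6 + (-6)²))/(33 + 482)*(-970) = 494 - (-702 + (-6 - 6 + 36))/515*(-970) = 494 - (-702 + 24)/515*(-970) = 494 - (-678)/515*(-970) = 494 - 1*(-678/515)*(-970) = 494 + (678/515)*(-970) = 494 - 131532/103 = -80650/103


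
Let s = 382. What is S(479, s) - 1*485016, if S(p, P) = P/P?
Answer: -485015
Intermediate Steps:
S(p, P) = 1
S(479, s) - 1*485016 = 1 - 1*485016 = 1 - 485016 = -485015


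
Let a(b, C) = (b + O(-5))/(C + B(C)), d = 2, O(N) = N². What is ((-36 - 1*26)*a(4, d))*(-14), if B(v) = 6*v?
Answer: 1798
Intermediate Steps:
a(b, C) = (25 + b)/(7*C) (a(b, C) = (b + (-5)²)/(C + 6*C) = (b + 25)/((7*C)) = (25 + b)*(1/(7*C)) = (25 + b)/(7*C))
((-36 - 1*26)*a(4, d))*(-14) = ((-36 - 1*26)*((⅐)*(25 + 4)/2))*(-14) = ((-36 - 26)*((⅐)*(½)*29))*(-14) = -62*29/14*(-14) = -899/7*(-14) = 1798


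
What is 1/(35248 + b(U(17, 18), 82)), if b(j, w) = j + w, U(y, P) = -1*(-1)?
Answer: 1/35331 ≈ 2.8304e-5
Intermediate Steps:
U(y, P) = 1
1/(35248 + b(U(17, 18), 82)) = 1/(35248 + (1 + 82)) = 1/(35248 + 83) = 1/35331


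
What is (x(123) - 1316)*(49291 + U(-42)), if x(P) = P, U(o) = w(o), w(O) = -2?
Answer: -58801777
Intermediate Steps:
U(o) = -2
(x(123) - 1316)*(49291 + U(-42)) = (123 - 1316)*(49291 - 2) = -1193*49289 = -58801777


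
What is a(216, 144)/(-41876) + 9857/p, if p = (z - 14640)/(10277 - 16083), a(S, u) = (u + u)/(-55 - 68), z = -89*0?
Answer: 12282332640139/3141956280 ≈ 3909.1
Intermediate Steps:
z = 0
a(S, u) = -2*u/123 (a(S, u) = (2*u)/(-123) = (2*u)*(-1/123) = -2*u/123)
p = 7320/2903 (p = (0 - 14640)/(10277 - 16083) = -14640/(-5806) = -14640*(-1/5806) = 7320/2903 ≈ 2.5215)
a(216, 144)/(-41876) + 9857/p = -2/123*144/(-41876) + 9857/(7320/2903) = -96/41*(-1/41876) + 9857*(2903/7320) = 24/429229 + 28614871/7320 = 12282332640139/3141956280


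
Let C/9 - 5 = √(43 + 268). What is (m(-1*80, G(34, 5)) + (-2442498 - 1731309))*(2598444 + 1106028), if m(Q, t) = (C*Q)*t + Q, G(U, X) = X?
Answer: -15528728018664 - 13336099200*√311 ≈ -1.5764e+13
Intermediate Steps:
C = 45 + 9*√311 (C = 45 + 9*√(43 + 268) = 45 + 9*√311 ≈ 203.72)
m(Q, t) = Q + Q*t*(45 + 9*√311) (m(Q, t) = ((45 + 9*√311)*Q)*t + Q = (Q*(45 + 9*√311))*t + Q = Q*t*(45 + 9*√311) + Q = Q + Q*t*(45 + 9*√311))
(m(-1*80, G(34, 5)) + (-2442498 - 1731309))*(2598444 + 1106028) = ((-1*80)*(1 + 9*5*(5 + √311)) + (-2442498 - 1731309))*(2598444 + 1106028) = (-80*(1 + (225 + 45*√311)) - 4173807)*3704472 = (-80*(226 + 45*√311) - 4173807)*3704472 = ((-18080 - 3600*√311) - 4173807)*3704472 = (-4191887 - 3600*√311)*3704472 = -15528728018664 - 13336099200*√311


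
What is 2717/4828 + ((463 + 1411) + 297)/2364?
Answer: 1056536/713337 ≈ 1.4811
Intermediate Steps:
2717/4828 + ((463 + 1411) + 297)/2364 = 2717*(1/4828) + (1874 + 297)*(1/2364) = 2717/4828 + 2171*(1/2364) = 2717/4828 + 2171/2364 = 1056536/713337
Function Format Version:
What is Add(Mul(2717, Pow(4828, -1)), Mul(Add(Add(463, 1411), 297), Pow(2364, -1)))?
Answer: Rational(1056536, 713337) ≈ 1.4811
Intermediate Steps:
Add(Mul(2717, Pow(4828, -1)), Mul(Add(Add(463, 1411), 297), Pow(2364, -1))) = Add(Mul(2717, Rational(1, 4828)), Mul(Add(1874, 297), Rational(1, 2364))) = Add(Rational(2717, 4828), Mul(2171, Rational(1, 2364))) = Add(Rational(2717, 4828), Rational(2171, 2364)) = Rational(1056536, 713337)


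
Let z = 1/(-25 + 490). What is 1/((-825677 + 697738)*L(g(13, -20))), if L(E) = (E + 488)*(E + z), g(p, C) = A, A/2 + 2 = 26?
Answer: -465/1530669360584 ≈ -3.0379e-10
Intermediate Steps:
A = 48 (A = -4 + 2*26 = -4 + 52 = 48)
g(p, C) = 48
z = 1/465 ≈ 0.0021505
L(E) = (488 + E)*(1/465 + E) (L(E) = (E + 488)*(E + 1/465) = (488 + E)*(1/465 + E))
1/((-825677 + 697738)*L(g(13, -20))) = 1/((-825677 + 697738)*(488/465 + 48**2 + (226921/465)*48)) = 1/((-127939)*(488/465 + 2304 + 3630736/155)) = -1/(127939*11964056/465) = -1/127939*465/11964056 = -465/1530669360584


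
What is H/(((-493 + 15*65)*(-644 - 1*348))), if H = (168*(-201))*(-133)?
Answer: -561393/59768 ≈ -9.3929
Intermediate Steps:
H = 4491144 (H = -33768*(-133) = 4491144)
H/(((-493 + 15*65)*(-644 - 1*348))) = 4491144/(((-493 + 15*65)*(-644 - 1*348))) = 4491144/(((-493 + 975)*(-644 - 348))) = 4491144/((482*(-992))) = 4491144/(-478144) = 4491144*(-1/478144) = -561393/59768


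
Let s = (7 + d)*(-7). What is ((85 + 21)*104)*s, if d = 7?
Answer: -1080352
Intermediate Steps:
s = -98 (s = (7 + 7)*(-7) = 14*(-7) = -98)
((85 + 21)*104)*s = ((85 + 21)*104)*(-98) = (106*104)*(-98) = 11024*(-98) = -1080352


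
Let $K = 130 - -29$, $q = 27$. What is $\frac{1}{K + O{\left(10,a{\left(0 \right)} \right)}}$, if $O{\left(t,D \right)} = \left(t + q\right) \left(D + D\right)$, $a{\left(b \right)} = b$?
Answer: $\frac{1}{159} \approx 0.0062893$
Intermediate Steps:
$K = 159$ ($K = 130 + \left(36 - 7\right) = 130 + 29 = 159$)
$O{\left(t,D \right)} = 2 D \left(27 + t\right)$ ($O{\left(t,D \right)} = \left(t + 27\right) \left(D + D\right) = \left(27 + t\right) 2 D = 2 D \left(27 + t\right)$)
$\frac{1}{K + O{\left(10,a{\left(0 \right)} \right)}} = \frac{1}{159 + 2 \cdot 0 \left(27 + 10\right)} = \frac{1}{159 + 2 \cdot 0 \cdot 37} = \frac{1}{159 + 0} = \frac{1}{159}$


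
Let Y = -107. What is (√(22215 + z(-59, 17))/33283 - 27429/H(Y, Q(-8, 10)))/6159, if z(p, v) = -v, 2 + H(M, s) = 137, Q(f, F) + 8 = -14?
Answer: -9143/277155 + √22198/204989997 ≈ -0.032988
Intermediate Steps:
Q(f, F) = -22 (Q(f, F) = -8 - 14 = -22)
H(M, s) = 135 (H(M, s) = -2 + 137 = 135)
(√(22215 + z(-59, 17))/33283 - 27429/H(Y, Q(-8, 10)))/6159 = (√(22215 - 1*17)/33283 - 27429/135)/6159 = (√(22215 - 17)*(1/33283) - 27429*1/135)*(1/6159) = (√22198*(1/33283) - 9143/45)*(1/6159) = (√22198/33283 - 9143/45)*(1/6159) = (-9143/45 + √22198/33283)*(1/6159) = -9143/277155 + √22198/204989997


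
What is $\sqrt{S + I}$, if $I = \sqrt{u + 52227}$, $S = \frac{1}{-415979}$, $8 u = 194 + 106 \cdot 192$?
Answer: $\frac{\sqrt{-1663916 + 346077056882 \sqrt{219181}}}{831958} \approx 15.3$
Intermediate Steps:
$u = \frac{10273}{4}$ ($u = \frac{194 + 106 \cdot 192}{8} = \frac{194 + 20352}{8} = \frac{1}{8} \cdot 20546 = \frac{10273}{4} \approx 2568.3$)
$S = - \frac{1}{415979} \approx -2.404 \cdot 10^{-6}$
$I = \frac{\sqrt{219181}}{2}$ ($I = \sqrt{\frac{10273}{4} + 52227} = \sqrt{\frac{219181}{4}} = \frac{\sqrt{219181}}{2} \approx 234.08$)
$\sqrt{S + I} = \sqrt{- \frac{1}{415979} + \frac{\sqrt{219181}}{2}}$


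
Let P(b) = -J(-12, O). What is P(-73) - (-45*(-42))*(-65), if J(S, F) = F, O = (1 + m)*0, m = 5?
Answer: 122850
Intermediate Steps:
O = 0 (O = (1 + 5)*0 = 6*0 = 0)
P(b) = 0 (P(b) = -1*0 = 0)
P(-73) - (-45*(-42))*(-65) = 0 - (-45*(-42))*(-65) = 0 - 1890*(-65) = 0 - 1*(-122850) = 0 + 122850 = 122850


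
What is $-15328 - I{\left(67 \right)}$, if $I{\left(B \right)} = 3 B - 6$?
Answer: $-15523$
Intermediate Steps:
$I{\left(B \right)} = -6 + 3 B$
$-15328 - I{\left(67 \right)} = -15328 - \left(-6 + 3 \cdot 67\right) = -15328 - \left(-6 + 201\right) = -15328 - 195 = -15523$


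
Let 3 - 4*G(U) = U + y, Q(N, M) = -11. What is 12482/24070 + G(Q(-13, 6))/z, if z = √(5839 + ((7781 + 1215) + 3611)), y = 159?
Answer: 6241/12035 - 145*√18446/73784 ≈ 0.25167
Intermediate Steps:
z = √18446 (z = √(5839 + (8996 + 3611)) = √(5839 + 12607) = √18446 ≈ 135.82)
G(U) = -39 - U/4 (G(U) = ¾ - (U + 159)/4 = ¾ - (159 + U)/4 = ¾ + (-159/4 - U/4) = -39 - U/4)
12482/24070 + G(Q(-13, 6))/z = 12482/24070 + (-39 - ¼*(-11))/(√18446) = 12482*(1/24070) + (-39 + 11/4)*(√18446/18446) = 6241/12035 - 145*√18446/73784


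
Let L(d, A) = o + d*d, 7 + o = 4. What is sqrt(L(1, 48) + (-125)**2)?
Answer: sqrt(15623) ≈ 124.99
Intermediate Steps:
o = -3 (o = -7 + 4 = -3)
L(d, A) = -3 + d**2 (L(d, A) = -3 + d*d = -3 + d**2)
sqrt(L(1, 48) + (-125)**2) = sqrt((-3 + 1**2) + (-125)**2) = sqrt((-3 + 1) + 15625) = sqrt(-2 + 15625) = sqrt(15623)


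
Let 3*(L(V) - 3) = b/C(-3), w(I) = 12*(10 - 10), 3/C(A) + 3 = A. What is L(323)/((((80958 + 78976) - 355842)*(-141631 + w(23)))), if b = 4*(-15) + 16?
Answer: 97/83239937844 ≈ 1.1653e-9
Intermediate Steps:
C(A) = 3/(-3 + A)
b = -44 (b = -60 + 16 = -44)
w(I) = 0 (w(I) = 12*0 = 0)
L(V) = 97/3 (L(V) = 3 + (-44/(3/(-3 - 3)))/3 = 3 + (-44/(3/(-6)))/3 = 3 + (-44/(3*(-⅙)))/3 = 3 + (-44/(-½))/3 = 3 + (-44*(-2))/3 = 3 + (⅓)*88 = 3 + 88/3 = 97/3)
L(323)/((((80958 + 78976) - 355842)*(-141631 + w(23)))) = 97/(3*((((80958 + 78976) - 355842)*(-141631 + 0)))) = 97/(3*(((159934 - 355842)*(-141631)))) = 97/(3*((-195908*(-141631)))) = (97/3)/27746645948 = (97/3)*(1/27746645948) = 97/83239937844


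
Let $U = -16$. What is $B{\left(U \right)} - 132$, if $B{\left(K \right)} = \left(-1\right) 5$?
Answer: $-137$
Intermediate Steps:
$B{\left(K \right)} = -5$
$B{\left(U \right)} - 132 = -5 - 132 = -137$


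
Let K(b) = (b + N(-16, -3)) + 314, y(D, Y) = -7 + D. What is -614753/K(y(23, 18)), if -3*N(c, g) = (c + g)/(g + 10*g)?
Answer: -60860547/32651 ≈ -1864.0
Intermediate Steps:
N(c, g) = -(c + g)/(33*g) (N(c, g) = -(c + g)/(3*(g + 10*g)) = -(c + g)/(3*(11*g)) = -(c + g)*1/(11*g)/3 = -(c + g)/(33*g))
K(b) = 31067/99 + b (K(b) = (b + (1/33)*(-1*(-16) - 1*(-3))/(-3)) + 314 = (b + (1/33)*(-⅓)*(16 + 3)) + 314 = (b + (1/33)*(-⅓)*19) + 314 = (b - 19/99) + 314 = (-19/99 + b) + 314 = 31067/99 + b)
-614753/K(y(23, 18)) = -614753/(31067/99 + (-7 + 23)) = -614753/(31067/99 + 16) = -614753/32651/99 = -614753*99/32651 = -60860547/32651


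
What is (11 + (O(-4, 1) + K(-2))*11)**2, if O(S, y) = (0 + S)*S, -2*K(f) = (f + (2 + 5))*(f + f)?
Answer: 88209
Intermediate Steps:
K(f) = -f*(7 + f) (K(f) = -(f + (2 + 5))*(f + f)/2 = -(f + 7)*2*f/2 = -(7 + f)*2*f/2 = -f*(7 + f))
O(S, y) = S**2 (O(S, y) = S*S = S**2)
(11 + (O(-4, 1) + K(-2))*11)**2 = (11 + ((-4)**2 - 1*(-2)*(7 - 2))*11)**2 = (11 + (16 - 1*(-2)*5)*11)**2 = (11 + (16 + 10)*11)**2 = (11 + 26*11)**2 = (11 + 286)**2 = 297**2 = 88209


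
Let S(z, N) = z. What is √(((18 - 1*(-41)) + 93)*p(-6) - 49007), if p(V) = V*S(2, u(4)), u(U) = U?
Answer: I*√50831 ≈ 225.46*I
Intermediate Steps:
p(V) = 2*V (p(V) = V*2 = 2*V)
√(((18 - 1*(-41)) + 93)*p(-6) - 49007) = √(((18 - 1*(-41)) + 93)*(2*(-6)) - 49007) = √(((18 + 41) + 93)*(-12) - 49007) = √((59 + 93)*(-12) - 49007) = √(152*(-12) - 49007) = √(-1824 - 49007) = √(-50831) = I*√50831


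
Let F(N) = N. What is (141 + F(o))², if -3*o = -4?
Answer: 182329/9 ≈ 20259.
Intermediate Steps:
o = 4/3 (o = -⅓*(-4) = 4/3 ≈ 1.3333)
(141 + F(o))² = (141 + 4/3)² = (427/3)² = 182329/9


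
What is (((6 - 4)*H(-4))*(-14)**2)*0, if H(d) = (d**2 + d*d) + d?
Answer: 0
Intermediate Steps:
H(d) = d + 2*d**2 (H(d) = (d**2 + d**2) + d = 2*d**2 + d = d + 2*d**2)
(((6 - 4)*H(-4))*(-14)**2)*0 = (((6 - 4)*(-4*(1 + 2*(-4))))*(-14)**2)*0 = ((2*(-4*(1 - 8)))*196)*0 = ((2*(-4*(-7)))*196)*0 = ((2*28)*196)*0 = (56*196)*0 = 10976*0 = 0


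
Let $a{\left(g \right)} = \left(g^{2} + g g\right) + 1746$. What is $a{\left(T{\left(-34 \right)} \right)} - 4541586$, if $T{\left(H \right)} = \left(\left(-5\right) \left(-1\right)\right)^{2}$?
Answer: $-4538590$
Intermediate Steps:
$T{\left(H \right)} = 25$ ($T{\left(H \right)} = 5^{2} = 25$)
$a{\left(g \right)} = 1746 + 2 g^{2}$ ($a{\left(g \right)} = \left(g^{2} + g^{2}\right) + 1746 = 2 g^{2} + 1746 = 1746 + 2 g^{2}$)
$a{\left(T{\left(-34 \right)} \right)} - 4541586 = \left(1746 + 2 \cdot 25^{2}\right) - 4541586 = \left(1746 + 2 \cdot 625\right) - 4541586 = \left(1746 + 1250\right) - 4541586 = 2996 - 4541586 = -4538590$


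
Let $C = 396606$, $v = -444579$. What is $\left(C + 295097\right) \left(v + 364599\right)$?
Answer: $-55322405940$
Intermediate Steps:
$\left(C + 295097\right) \left(v + 364599\right) = \left(396606 + 295097\right) \left(-444579 + 364599\right) = 691703 \left(-79980\right) = -55322405940$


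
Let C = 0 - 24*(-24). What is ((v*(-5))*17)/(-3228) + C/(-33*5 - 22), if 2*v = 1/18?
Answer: -66919913/21730896 ≈ -3.0795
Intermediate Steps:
v = 1/36 (v = (1/2)/18 = (1/2)*(1/18) = 1/36 ≈ 0.027778)
C = 576 (C = 0 + 576 = 576)
((v*(-5))*17)/(-3228) + C/(-33*5 - 22) = (((1/36)*(-5))*17)/(-3228) + 576/(-33*5 - 22) = -5/36*17*(-1/3228) + 576/(-165 - 22) = -85/36*(-1/3228) + 576/(-187) = 85/116208 + 576*(-1/187) = 85/116208 - 576/187 = -66919913/21730896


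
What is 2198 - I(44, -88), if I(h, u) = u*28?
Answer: 4662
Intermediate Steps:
I(h, u) = 28*u
2198 - I(44, -88) = 2198 - 28*(-88) = 2198 - 1*(-2464) = 2198 + 2464 = 4662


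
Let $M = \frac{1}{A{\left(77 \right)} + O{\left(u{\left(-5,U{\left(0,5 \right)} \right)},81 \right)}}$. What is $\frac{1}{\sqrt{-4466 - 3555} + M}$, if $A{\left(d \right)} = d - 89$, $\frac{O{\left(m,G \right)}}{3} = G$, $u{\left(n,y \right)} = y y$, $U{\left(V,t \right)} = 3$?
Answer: $\frac{231}{428008582} - \frac{53361 i \sqrt{8021}}{428008582} \approx 5.3971 \cdot 10^{-7} - 0.011166 i$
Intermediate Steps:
$u{\left(n,y \right)} = y^{2}$
$O{\left(m,G \right)} = 3 G$
$A{\left(d \right)} = -89 + d$
$M = \frac{1}{231}$ ($M = \frac{1}{\left(-89 + 77\right) + 3 \cdot 81} = \frac{1}{-12 + 243} = \frac{1}{231} \approx 0.004329$)
$\frac{1}{\sqrt{-4466 - 3555} + M} = \frac{1}{\sqrt{-4466 - 3555} + \frac{1}{231}} = \frac{1}{\sqrt{-8021} + \frac{1}{231}} = \frac{1}{i \sqrt{8021} + \frac{1}{231}} = \frac{1}{\frac{1}{231} + i \sqrt{8021}}$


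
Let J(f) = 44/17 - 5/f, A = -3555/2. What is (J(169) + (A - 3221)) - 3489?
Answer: -48754473/5746 ≈ -8484.9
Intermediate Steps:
A = -3555/2 (A = -3555*1/2 = -3555/2 ≈ -1777.5)
J(f) = 44/17 - 5/f (J(f) = 44*(1/17) - 5/f = 44/17 - 5/f)
(J(169) + (A - 3221)) - 3489 = ((44/17 - 5/169) + (-3555/2 - 3221)) - 3489 = ((44/17 - 5*1/169) - 9997/2) - 3489 = ((44/17 - 5/169) - 9997/2) - 3489 = (7351/2873 - 9997/2) - 3489 = -28706679/5746 - 3489 = -48754473/5746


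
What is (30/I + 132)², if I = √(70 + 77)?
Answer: 854076/49 + 2640*√3/7 ≈ 18083.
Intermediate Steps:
I = 7*√3 (I = √147 = 7*√3 ≈ 12.124)
(30/I + 132)² = (30/((7*√3)) + 132)² = (30*(√3/21) + 132)² = (10*√3/7 + 132)² = (132 + 10*√3/7)²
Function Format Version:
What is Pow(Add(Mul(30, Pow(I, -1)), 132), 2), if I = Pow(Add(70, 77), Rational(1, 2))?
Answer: Add(Rational(854076, 49), Mul(Rational(2640, 7), Pow(3, Rational(1, 2)))) ≈ 18083.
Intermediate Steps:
I = Mul(7, Pow(3, Rational(1, 2))) (I = Pow(147, Rational(1, 2)) = Mul(7, Pow(3, Rational(1, 2))) ≈ 12.124)
Pow(Add(Mul(30, Pow(I, -1)), 132), 2) = Pow(Add(Mul(30, Pow(Mul(7, Pow(3, Rational(1, 2))), -1)), 132), 2) = Pow(Add(Mul(30, Mul(Rational(1, 21), Pow(3, Rational(1, 2)))), 132), 2) = Pow(Add(Mul(Rational(10, 7), Pow(3, Rational(1, 2))), 132), 2) = Pow(Add(132, Mul(Rational(10, 7), Pow(3, Rational(1, 2)))), 2)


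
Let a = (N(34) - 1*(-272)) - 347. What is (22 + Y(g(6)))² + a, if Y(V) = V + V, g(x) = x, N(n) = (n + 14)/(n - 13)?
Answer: 7583/7 ≈ 1083.3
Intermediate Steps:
N(n) = (14 + n)/(-13 + n)
Y(V) = 2*V
a = -509/7 (a = ((14 + 34)/(-13 + 34) - 1*(-272)) - 347 = (48/21 + 272) - 347 = ((1/21)*48 + 272) - 347 = (16/7 + 272) - 347 = 1920/7 - 347 = -509/7 ≈ -72.714)
(22 + Y(g(6)))² + a = (22 + 2*6)² - 509/7 = (22 + 12)² - 509/7 = 34² - 509/7 = 1156 - 509/7 = 7583/7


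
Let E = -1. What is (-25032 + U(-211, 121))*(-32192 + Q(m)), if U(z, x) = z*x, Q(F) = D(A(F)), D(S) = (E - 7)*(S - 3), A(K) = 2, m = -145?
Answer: 1627319592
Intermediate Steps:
D(S) = 24 - 8*S (D(S) = (-1 - 7)*(S - 3) = -8*(-3 + S) = 24 - 8*S)
Q(F) = 8 (Q(F) = 24 - 8*2 = 24 - 16 = 8)
U(z, x) = x*z
(-25032 + U(-211, 121))*(-32192 + Q(m)) = (-25032 + 121*(-211))*(-32192 + 8) = (-25032 - 25531)*(-32184) = -50563*(-32184) = 1627319592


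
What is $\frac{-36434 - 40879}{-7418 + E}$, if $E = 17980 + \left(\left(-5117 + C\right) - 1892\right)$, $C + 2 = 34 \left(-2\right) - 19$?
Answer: $- \frac{77313}{3464} \approx -22.319$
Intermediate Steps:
$C = -89$ ($C = -2 + \left(34 \left(-2\right) - 19\right) = -2 - 87 = -89$)
$E = 10882$ ($E = 17980 - 7098 = 10882$)
$\frac{-36434 - 40879}{-7418 + E} = \frac{-36434 - 40879}{-7418 + 10882} = - \frac{77313}{3464}$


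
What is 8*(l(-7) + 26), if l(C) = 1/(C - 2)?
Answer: 1864/9 ≈ 207.11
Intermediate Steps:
l(C) = 1/(-2 + C)
8*(l(-7) + 26) = 8*(1/(-2 - 7) + 26) = 8*(1/(-9) + 26) = 8*(-1/9 + 26) = 8*(233/9) = 1864/9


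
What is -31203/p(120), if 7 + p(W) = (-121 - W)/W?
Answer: 3744360/1081 ≈ 3463.8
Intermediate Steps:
p(W) = -7 + (-121 - W)/W
-31203/p(120) = -31203/(-8 - 121/120) = -31203/(-1081/120) = -31203*(-120/1081) = 3744360/1081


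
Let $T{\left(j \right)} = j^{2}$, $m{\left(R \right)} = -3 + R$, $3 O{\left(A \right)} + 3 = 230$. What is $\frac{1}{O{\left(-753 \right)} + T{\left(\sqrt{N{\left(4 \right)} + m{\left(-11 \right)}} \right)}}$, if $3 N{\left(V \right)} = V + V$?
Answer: $\frac{3}{193} \approx 0.015544$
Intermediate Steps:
$O{\left(A \right)} = \frac{227}{3}$ ($O{\left(A \right)} = -1 + \frac{1}{3} \cdot 230 = -1 + \frac{230}{3} = \frac{227}{3}$)
$N{\left(V \right)} = \frac{2 V}{3}$ ($N{\left(V \right)} = \frac{V + V}{3} = \frac{2 V}{3}$)
$\frac{1}{O{\left(-753 \right)} + T{\left(\sqrt{N{\left(4 \right)} + m{\left(-11 \right)}} \right)}} = \frac{1}{\frac{227}{3} + \left(\sqrt{\frac{2}{3} \cdot 4 - 14}\right)^{2}} = \frac{1}{\frac{227}{3} + \left(\sqrt{\frac{8}{3} - 14}\right)^{2}} = \frac{1}{\frac{227}{3} + \left(\sqrt{- \frac{34}{3}}\right)^{2}} = \frac{1}{\frac{227}{3} + \left(\frac{i \sqrt{102}}{3}\right)^{2}} = \frac{1}{\frac{227}{3} - \frac{34}{3}} = \frac{1}{\frac{193}{3}} = \frac{3}{193}$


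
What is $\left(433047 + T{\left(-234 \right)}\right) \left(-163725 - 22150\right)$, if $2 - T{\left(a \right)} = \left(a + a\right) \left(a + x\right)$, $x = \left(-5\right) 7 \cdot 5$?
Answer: $-44914277375$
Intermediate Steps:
$x = -175$ ($x = \left(-35\right) 5 = -175$)
$T{\left(a \right)} = 2 - 2 a \left(-175 + a\right)$ ($T{\left(a \right)} = 2 - \left(a + a\right) \left(a - 175\right) = 2 - 2 a \left(-175 + a\right)$)
$\left(433047 + T{\left(-234 \right)}\right) \left(-163725 - 22150\right) = \left(433047 + \left(2 - 2 \left(-234\right)^{2} + 350 \left(-234\right)\right)\right) \left(-163725 - 22150\right) = \left(433047 - 191410\right) \left(-185875\right) = 241637 \left(-185875\right) = -44914277375$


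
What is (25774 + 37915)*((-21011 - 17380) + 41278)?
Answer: 183870143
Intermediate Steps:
(25774 + 37915)*((-21011 - 17380) + 41278) = 63689*(-38391 + 41278) = 63689*2887 = 183870143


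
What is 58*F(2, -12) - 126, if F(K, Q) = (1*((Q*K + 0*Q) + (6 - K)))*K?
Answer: -2446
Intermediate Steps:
F(K, Q) = K*(6 - K + K*Q) (F(K, Q) = (1*((K*Q + 0) + (6 - K)))*K = (1*(K*Q + (6 - K)))*K = (1*(6 - K + K*Q))*K = (6 - K + K*Q)*K = K*(6 - K + K*Q))
58*F(2, -12) - 126 = 58*(2*(6 - 1*2 + 2*(-12))) - 126 = 58*(2*(6 - 2 - 24)) - 126 = 58*(2*(-20)) - 126 = 58*(-40) - 126 = -2320 - 126 = -2446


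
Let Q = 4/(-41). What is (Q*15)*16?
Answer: -960/41 ≈ -23.415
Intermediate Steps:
Q = -4/41 (Q = 4*(-1/41) = -4/41 ≈ -0.097561)
(Q*15)*16 = -4/41*15*16 = -60/41*16 = -960/41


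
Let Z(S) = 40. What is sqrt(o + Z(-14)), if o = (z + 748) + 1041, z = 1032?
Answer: sqrt(2861) ≈ 53.488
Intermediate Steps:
o = 2821 (o = (1032 + 748) + 1041 = 1780 + 1041 = 2821)
sqrt(o + Z(-14)) = sqrt(2821 + 40) = sqrt(2861)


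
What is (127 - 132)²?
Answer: 25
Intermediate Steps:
(127 - 132)² = (-5)² = 25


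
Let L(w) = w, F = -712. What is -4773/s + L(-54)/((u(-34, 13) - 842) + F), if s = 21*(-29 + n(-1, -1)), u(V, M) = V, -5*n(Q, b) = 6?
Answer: 6344809/839258 ≈ 7.5600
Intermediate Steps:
n(Q, b) = -6/5 (n(Q, b) = -⅕*6 = -6/5)
s = -3171/5 (s = 21*(-29 - 6/5) = 21*(-151/5) = -3171/5 ≈ -634.20)
-4773/s + L(-54)/((u(-34, 13) - 842) + F) = -4773/(-3171/5) - 54/((-34 - 842) - 712) = -4773*(-5/3171) - 54/(-876 - 712) = 7955/1057 - 54/(-1588) = 7955/1057 - 54*(-1/1588) = 7955/1057 + 27/794 = 6344809/839258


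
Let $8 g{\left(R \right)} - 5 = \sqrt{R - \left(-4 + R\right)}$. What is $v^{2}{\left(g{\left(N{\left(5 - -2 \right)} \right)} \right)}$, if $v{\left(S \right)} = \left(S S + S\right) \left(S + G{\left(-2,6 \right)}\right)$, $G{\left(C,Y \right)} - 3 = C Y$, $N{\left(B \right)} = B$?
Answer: $\frac{46580625}{262144} \approx 177.69$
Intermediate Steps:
$g{\left(R \right)} = \frac{7}{8}$ ($g{\left(R \right)} = \frac{5}{8} + \frac{\sqrt{R - \left(-4 + R\right)}}{8} = \frac{5}{8} + \frac{\sqrt{4}}{8} = \frac{5}{8} + \frac{1}{8} \cdot 2 = \frac{5}{8} + \frac{1}{4} = \frac{7}{8}$)
$G{\left(C,Y \right)} = 3 + C Y$
$v{\left(S \right)} = \left(-9 + S\right) \left(S + S^{2}\right)$ ($v{\left(S \right)} = \left(S S + S\right) \left(S + \left(3 - 12\right)\right) = \left(S^{2} + S\right) \left(S + \left(3 - 12\right)\right) = \left(S + S^{2}\right) \left(S - 9\right) = \left(S + S^{2}\right) \left(-9 + S\right) = \left(-9 + S\right) \left(S + S^{2}\right)$)
$v^{2}{\left(g{\left(N{\left(5 - -2 \right)} \right)} \right)} = \left(\frac{7 \left(-9 + \left(\frac{7}{8}\right)^{2} - 7\right)}{8}\right)^{2} = \left(\frac{7 \left(-9 + \frac{49}{64} - 7\right)}{8}\right)^{2} = \left(\frac{7}{8} \left(- \frac{975}{64}\right)\right)^{2} = \left(- \frac{6825}{512}\right)^{2} = \frac{46580625}{262144}$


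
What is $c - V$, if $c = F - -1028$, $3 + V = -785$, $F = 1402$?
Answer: $3218$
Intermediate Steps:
$V = -788$ ($V = -3 - 785 = -788$)
$c = 2430$ ($c = 1402 - -1028 = 1402 + 1028 = 2430$)
$c - V = 2430 - -788 = 2430 + 788 = 3218$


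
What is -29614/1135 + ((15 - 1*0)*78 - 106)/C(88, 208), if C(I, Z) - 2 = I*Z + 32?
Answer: -270926946/10406815 ≈ -26.034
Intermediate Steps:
C(I, Z) = 34 + I*Z (C(I, Z) = 2 + (I*Z + 32) = 2 + (32 + I*Z) = 34 + I*Z)
-29614/1135 + ((15 - 1*0)*78 - 106)/C(88, 208) = -29614/1135 + ((15 - 1*0)*78 - 106)/(34 + 88*208) = -29614*1/1135 + ((15 + 0)*78 - 106)/(34 + 18304) = -29614/1135 + (15*78 - 106)/18338 = -29614/1135 + (1170 - 106)*(1/18338) = -29614/1135 + 1064*(1/18338) = -29614/1135 + 532/9169 = -270926946/10406815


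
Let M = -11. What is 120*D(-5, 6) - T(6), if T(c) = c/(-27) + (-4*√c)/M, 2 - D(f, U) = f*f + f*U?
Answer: 7562/9 - 4*√6/11 ≈ 839.33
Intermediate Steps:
D(f, U) = 2 - f² - U*f (D(f, U) = 2 - (f*f + f*U) = 2 - (f² + U*f) = 2 + (-f² - U*f) = 2 - f² - U*f)
T(c) = -c/27 + 4*√c/11 (T(c) = c/(-27) - 4*√c/(-11) = c*(-1/27) - 4*√c*(-1/11) = -c/27 + 4*√c/11)
120*D(-5, 6) - T(6) = 120*(2 - 1*(-5)² - 1*6*(-5)) - (-1/27*6 + 4*√6/11) = 120*(2 - 1*25 + 30) - (-2/9 + 4*√6/11) = 120*(2 - 25 + 30) + (2/9 - 4*√6/11) = 120*7 + (2/9 - 4*√6/11) = 840 + (2/9 - 4*√6/11) = 7562/9 - 4*√6/11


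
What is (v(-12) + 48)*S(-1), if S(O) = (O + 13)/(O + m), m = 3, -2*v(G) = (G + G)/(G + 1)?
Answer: 3096/11 ≈ 281.45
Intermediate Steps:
v(G) = -G/(1 + G) (v(G) = -(G + G)/(2*(G + 1)) = -2*G/(2*(1 + G)) = -G/(1 + G))
S(O) = (13 + O)/(3 + O) (S(O) = (O + 13)/(O + 3) = (13 + O)/(3 + O))
(v(-12) + 48)*S(-1) = (-1*(-12)/(1 - 12) + 48)*((13 - 1)/(3 - 1)) = (-1*(-12)/(-11) + 48)*(12/2) = (-1*(-12)*(-1/11) + 48)*((½)*12) = (-12/11 + 48)*6 = (516/11)*6 = 3096/11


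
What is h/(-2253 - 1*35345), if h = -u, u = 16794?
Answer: 8397/18799 ≈ 0.44667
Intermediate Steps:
h = -16794 (h = -1*16794 = -16794)
h/(-2253 - 1*35345) = -16794/(-2253 - 1*35345) = -16794/(-2253 - 35345) = -16794/(-37598) = -16794*(-1/37598) = 8397/18799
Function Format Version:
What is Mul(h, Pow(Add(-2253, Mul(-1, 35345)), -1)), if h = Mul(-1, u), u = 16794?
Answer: Rational(8397, 18799) ≈ 0.44667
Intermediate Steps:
h = -16794 (h = Mul(-1, 16794) = -16794)
Mul(h, Pow(Add(-2253, Mul(-1, 35345)), -1)) = Mul(-16794, Pow(Add(-2253, Mul(-1, 35345)), -1)) = Mul(-16794, Pow(Add(-2253, -35345), -1)) = Mul(-16794, Pow(-37598, -1)) = Mul(-16794, Rational(-1, 37598)) = Rational(8397, 18799)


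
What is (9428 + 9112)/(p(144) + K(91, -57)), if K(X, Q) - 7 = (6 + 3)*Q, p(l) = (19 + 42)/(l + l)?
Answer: -5339520/145667 ≈ -36.656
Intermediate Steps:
p(l) = 61/(2*l) (p(l) = 61/((2*l)) = 61*(1/(2*l)) = 61/(2*l))
K(X, Q) = 7 + 9*Q (K(X, Q) = 7 + (6 + 3)*Q = 7 + 9*Q)
(9428 + 9112)/(p(144) + K(91, -57)) = (9428 + 9112)/((61/2)/144 + (7 + 9*(-57))) = 18540/((61/2)*(1/144) + (7 - 513)) = 18540/(61/288 - 506) = 18540/(-145667/288) = 18540*(-288/145667) = -5339520/145667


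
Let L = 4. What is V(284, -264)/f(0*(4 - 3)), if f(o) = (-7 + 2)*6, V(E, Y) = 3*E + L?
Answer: -428/15 ≈ -28.533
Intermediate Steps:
V(E, Y) = 4 + 3*E (V(E, Y) = 3*E + 4 = 4 + 3*E)
f(o) = -30 (f(o) = -5*6 = -30)
V(284, -264)/f(0*(4 - 3)) = (4 + 3*284)/(-30) = (4 + 852)*(-1/30) = 856*(-1/30) = -428/15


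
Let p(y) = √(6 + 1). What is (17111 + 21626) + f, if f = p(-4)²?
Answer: 38744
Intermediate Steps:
p(y) = √7
f = 7 (f = (√7)² = 7)
(17111 + 21626) + f = (17111 + 21626) + 7 = 38737 + 7 = 38744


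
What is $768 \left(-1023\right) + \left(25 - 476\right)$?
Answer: $-786115$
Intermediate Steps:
$768 \left(-1023\right) + \left(25 - 476\right) = -785664 - 451 = -786115$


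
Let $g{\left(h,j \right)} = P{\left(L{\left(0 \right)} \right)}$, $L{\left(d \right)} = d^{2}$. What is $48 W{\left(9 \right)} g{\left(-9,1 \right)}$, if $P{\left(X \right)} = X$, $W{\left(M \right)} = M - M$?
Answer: $0$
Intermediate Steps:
$W{\left(M \right)} = 0$
$g{\left(h,j \right)} = 0$ ($g{\left(h,j \right)} = 0^{2} = 0$)
$48 W{\left(9 \right)} g{\left(-9,1 \right)} = 48 \cdot 0 \cdot 0 = 0 \cdot 0 = 0$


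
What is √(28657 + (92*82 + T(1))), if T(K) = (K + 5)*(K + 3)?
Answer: 15*√161 ≈ 190.33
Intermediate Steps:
T(K) = (3 + K)*(5 + K) (T(K) = (5 + K)*(3 + K) = (3 + K)*(5 + K))
√(28657 + (92*82 + T(1))) = √(28657 + (92*82 + (15 + 1² + 8*1))) = √(28657 + (7544 + (15 + 1 + 8))) = √(28657 + (7544 + 24)) = √(28657 + 7568) = √36225 = 15*√161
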